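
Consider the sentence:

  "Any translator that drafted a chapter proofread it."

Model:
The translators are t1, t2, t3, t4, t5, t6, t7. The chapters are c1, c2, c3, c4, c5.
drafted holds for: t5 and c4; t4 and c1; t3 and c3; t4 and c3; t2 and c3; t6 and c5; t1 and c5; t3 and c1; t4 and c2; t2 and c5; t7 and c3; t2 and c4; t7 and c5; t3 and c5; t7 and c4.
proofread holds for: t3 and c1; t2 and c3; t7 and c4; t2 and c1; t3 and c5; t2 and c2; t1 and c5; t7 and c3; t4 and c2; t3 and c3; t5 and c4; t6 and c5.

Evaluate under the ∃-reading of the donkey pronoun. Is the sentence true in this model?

"it" takes "a chapter" as antecedent — a donkey pronoun bound across the clause boundary.
Weak reading: every translator t with some drafted-chapter has at least one drafted-chapter c such that proofread(t,c).
Per translator: t1:✓  t2:✓  t3:✓  t4:✓  t5:✓  t6:✓  t7:✓
Every translator in the restrictor has a witness.

True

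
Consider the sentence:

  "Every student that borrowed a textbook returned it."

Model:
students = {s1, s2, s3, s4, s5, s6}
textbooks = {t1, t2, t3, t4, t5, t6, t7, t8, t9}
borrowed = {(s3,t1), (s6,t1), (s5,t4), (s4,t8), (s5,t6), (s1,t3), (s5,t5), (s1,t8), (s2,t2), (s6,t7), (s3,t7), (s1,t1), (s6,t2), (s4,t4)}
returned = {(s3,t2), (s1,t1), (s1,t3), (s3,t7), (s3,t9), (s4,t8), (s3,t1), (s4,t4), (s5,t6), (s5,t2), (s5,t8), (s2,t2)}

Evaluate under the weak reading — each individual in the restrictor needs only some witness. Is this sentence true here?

"it" takes "a textbook" as antecedent — a donkey pronoun bound across the clause boundary.
Weak reading: every student s with some borrowed-textbook has at least one borrowed-textbook t such that returned(s,t).
Per student: s1:✓  s2:✓  s3:✓  s4:✓  s5:✓  s6:✗
s6 has no witness among its borrowed-textbooks.

False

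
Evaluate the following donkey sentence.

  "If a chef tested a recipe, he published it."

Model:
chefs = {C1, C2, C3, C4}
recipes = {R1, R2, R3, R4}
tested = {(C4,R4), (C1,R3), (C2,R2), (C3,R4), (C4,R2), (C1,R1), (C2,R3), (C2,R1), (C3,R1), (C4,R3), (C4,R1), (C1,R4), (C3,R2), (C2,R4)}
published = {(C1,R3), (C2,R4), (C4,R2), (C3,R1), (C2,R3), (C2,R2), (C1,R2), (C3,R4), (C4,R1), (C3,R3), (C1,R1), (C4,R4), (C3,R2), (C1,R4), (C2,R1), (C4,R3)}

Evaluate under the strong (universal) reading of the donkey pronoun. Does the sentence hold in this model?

True

"it" takes "a recipe" as antecedent — a donkey pronoun bound across the clause boundary.
Strong reading: for every (c,r) with tested(c,r), published(c,r).
Restrictor pairs: (C1,R1) ✓  (C1,R3) ✓  (C1,R4) ✓  (C2,R1) ✓  (C2,R2) ✓  (C2,R3) ✓  (C2,R4) ✓  (C3,R1) ✓  (C3,R2) ✓  (C3,R4) ✓  (C4,R1) ✓  (C4,R2) ✓  (C4,R3) ✓  (C4,R4) ✓
Every restrictor pair satisfies the scope.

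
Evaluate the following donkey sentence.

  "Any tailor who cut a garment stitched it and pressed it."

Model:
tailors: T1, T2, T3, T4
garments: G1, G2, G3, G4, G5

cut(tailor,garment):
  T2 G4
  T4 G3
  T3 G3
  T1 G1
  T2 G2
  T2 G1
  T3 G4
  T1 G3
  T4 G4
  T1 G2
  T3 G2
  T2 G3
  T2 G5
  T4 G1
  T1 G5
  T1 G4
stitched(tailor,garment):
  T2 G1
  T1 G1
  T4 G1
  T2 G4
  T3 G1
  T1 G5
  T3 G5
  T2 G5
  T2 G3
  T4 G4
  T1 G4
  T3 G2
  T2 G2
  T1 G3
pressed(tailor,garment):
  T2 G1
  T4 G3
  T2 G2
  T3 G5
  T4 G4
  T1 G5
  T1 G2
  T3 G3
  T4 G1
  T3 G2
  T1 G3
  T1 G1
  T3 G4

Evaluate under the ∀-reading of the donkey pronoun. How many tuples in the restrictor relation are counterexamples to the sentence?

8

"it" takes "a garment" as antecedent — a donkey pronoun bound across the clause boundary.
Strong reading: for every (t,g) with cut(t,g), stitched(t,g) ∧ pressed(t,g).
Restrictor pairs: (T1,G1) ✓  (T1,G2) ✗  (T1,G3) ✓  (T1,G4) ✗  (T1,G5) ✓  (T2,G1) ✓  (T2,G2) ✓  (T2,G3) ✗  (T2,G4) ✗  (T2,G5) ✗  (T3,G2) ✓  (T3,G3) ✗  (T3,G4) ✗  (T4,G1) ✓  (T4,G3) ✗  (T4,G4) ✓
Counterexamples (restrictor pairs failing the scope): 8.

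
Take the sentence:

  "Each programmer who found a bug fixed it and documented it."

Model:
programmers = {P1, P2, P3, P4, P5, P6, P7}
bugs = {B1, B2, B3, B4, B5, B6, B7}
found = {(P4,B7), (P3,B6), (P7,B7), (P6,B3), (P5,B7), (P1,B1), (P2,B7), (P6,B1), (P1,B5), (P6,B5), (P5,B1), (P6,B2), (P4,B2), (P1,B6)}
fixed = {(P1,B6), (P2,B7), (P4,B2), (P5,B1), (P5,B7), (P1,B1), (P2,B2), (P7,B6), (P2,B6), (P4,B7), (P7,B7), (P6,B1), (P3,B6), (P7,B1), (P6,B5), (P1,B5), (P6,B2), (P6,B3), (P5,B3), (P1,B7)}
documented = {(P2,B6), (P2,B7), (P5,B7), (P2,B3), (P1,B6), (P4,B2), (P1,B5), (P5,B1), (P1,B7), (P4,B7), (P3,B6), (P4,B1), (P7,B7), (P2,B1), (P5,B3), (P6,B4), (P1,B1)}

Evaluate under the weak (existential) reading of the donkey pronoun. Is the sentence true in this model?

"it" takes "a bug" as antecedent — a donkey pronoun bound across the clause boundary.
Weak reading: every programmer p with some found-bug has at least one found-bug b such that fixed(p,b) ∧ documented(p,b).
Per programmer: P1:✓  P2:✓  P3:✓  P4:✓  P5:✓  P6:✗  P7:✓
P6 has no witness among its found-bugs.

False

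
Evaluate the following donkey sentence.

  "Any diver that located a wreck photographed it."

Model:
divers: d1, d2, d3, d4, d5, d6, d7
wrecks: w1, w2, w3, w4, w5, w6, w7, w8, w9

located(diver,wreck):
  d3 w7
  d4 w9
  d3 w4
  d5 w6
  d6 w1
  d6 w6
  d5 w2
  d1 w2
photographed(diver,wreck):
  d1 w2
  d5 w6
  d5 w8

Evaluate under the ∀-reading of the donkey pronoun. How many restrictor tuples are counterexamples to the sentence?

"it" takes "a wreck" as antecedent — a donkey pronoun bound across the clause boundary.
Strong reading: for every (d,w) with located(d,w), photographed(d,w).
Restrictor pairs: (d1,w2) ✓  (d3,w4) ✗  (d3,w7) ✗  (d4,w9) ✗  (d5,w2) ✗  (d5,w6) ✓  (d6,w1) ✗  (d6,w6) ✗
Counterexamples (restrictor pairs failing the scope): 6.

6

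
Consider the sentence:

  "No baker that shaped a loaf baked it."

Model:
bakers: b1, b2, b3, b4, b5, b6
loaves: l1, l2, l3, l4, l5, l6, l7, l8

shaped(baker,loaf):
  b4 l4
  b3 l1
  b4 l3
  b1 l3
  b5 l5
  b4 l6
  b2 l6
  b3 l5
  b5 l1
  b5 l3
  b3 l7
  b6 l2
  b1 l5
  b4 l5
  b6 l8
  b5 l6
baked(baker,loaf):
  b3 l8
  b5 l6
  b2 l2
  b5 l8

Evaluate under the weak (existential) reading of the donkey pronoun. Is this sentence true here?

"it" takes "a loaf" as antecedent — a donkey pronoun bound across the clause boundary.
Truth condition: for no (b,l) with shaped(b,l) does baked(b,l) hold.
Restrictor pairs — does the scope hold? (b1,l3):fails  (b1,l5):fails  (b2,l6):fails  (b3,l1):fails  (b3,l5):fails  (b3,l7):fails  (b4,l3):fails  (b4,l4):fails  (b4,l5):fails  (b4,l6):fails  (b5,l1):fails  (b5,l3):fails  (b5,l5):fails  (b5,l6):holds  (b6,l2):fails  (b6,l8):fails
Scope holds for 1 pair(s), so the sentence is false.

False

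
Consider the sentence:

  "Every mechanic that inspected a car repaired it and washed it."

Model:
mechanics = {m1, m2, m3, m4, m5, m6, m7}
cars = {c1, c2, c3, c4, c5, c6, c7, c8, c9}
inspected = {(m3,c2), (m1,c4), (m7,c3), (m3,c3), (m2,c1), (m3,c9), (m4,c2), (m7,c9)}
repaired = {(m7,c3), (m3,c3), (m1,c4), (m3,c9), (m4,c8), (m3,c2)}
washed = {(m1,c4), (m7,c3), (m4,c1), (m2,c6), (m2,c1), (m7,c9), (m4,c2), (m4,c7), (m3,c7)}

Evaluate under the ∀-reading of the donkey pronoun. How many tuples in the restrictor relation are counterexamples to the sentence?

6

"it" takes "a car" as antecedent — a donkey pronoun bound across the clause boundary.
Strong reading: for every (m,c) with inspected(m,c), repaired(m,c) ∧ washed(m,c).
Restrictor pairs: (m1,c4) ✓  (m2,c1) ✗  (m3,c2) ✗  (m3,c3) ✗  (m3,c9) ✗  (m4,c2) ✗  (m7,c3) ✓  (m7,c9) ✗
Counterexamples (restrictor pairs failing the scope): 6.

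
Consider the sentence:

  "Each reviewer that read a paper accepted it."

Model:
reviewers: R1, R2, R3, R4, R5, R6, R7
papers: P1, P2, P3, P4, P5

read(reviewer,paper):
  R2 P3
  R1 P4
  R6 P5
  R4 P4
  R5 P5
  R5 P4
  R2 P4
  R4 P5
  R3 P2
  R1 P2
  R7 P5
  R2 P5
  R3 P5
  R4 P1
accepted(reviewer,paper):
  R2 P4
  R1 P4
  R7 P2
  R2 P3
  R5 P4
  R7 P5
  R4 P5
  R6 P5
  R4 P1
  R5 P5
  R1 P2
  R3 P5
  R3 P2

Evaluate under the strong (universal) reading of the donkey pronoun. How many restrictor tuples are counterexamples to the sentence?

"it" takes "a paper" as antecedent — a donkey pronoun bound across the clause boundary.
Strong reading: for every (r,p) with read(r,p), accepted(r,p).
Restrictor pairs: (R1,P2) ✓  (R1,P4) ✓  (R2,P3) ✓  (R2,P4) ✓  (R2,P5) ✗  (R3,P2) ✓  (R3,P5) ✓  (R4,P1) ✓  (R4,P4) ✗  (R4,P5) ✓  (R5,P4) ✓  (R5,P5) ✓  (R6,P5) ✓  (R7,P5) ✓
Counterexamples (restrictor pairs failing the scope): 2.

2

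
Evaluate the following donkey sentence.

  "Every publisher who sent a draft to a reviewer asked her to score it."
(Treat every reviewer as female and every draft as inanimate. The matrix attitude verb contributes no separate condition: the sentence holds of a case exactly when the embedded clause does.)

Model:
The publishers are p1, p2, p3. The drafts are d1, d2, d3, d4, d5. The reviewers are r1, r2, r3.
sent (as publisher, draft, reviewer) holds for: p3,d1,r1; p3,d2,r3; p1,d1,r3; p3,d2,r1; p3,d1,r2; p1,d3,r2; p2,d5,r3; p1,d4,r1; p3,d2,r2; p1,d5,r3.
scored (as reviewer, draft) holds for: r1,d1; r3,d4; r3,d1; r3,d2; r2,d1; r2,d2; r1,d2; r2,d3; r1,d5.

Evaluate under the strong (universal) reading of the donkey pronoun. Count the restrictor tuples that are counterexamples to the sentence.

"her" takes "a reviewer" as antecedent and "it" takes "a draft"; both are donkey pronouns co-varying with the restrictor.
Strong reading: for every (p,d,r) with sent(p,d,r), scored(r,d).
Restrictor triples: (p1,d1,r3)→scored(r3,d1) ✓  (p1,d3,r2)→scored(r2,d3) ✓  (p1,d4,r1)→scored(r1,d4) ✗  (p1,d5,r3)→scored(r3,d5) ✗  (p2,d5,r3)→scored(r3,d5) ✗  (p3,d1,r1)→scored(r1,d1) ✓  (p3,d1,r2)→scored(r2,d1) ✓  (p3,d2,r1)→scored(r1,d2) ✓  (p3,d2,r2)→scored(r2,d2) ✓  (p3,d2,r3)→scored(r3,d2) ✓
Counterexamples (restrictor triples failing the scope): 3.

3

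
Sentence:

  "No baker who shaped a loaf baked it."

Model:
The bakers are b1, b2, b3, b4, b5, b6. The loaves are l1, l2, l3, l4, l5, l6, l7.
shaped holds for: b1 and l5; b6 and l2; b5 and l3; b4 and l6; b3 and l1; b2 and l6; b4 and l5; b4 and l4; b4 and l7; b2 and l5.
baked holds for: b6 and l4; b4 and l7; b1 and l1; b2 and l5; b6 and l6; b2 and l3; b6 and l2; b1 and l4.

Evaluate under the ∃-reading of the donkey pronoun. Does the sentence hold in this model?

False

"it" takes "a loaf" as antecedent — a donkey pronoun bound across the clause boundary.
Truth condition: for no (b,l) with shaped(b,l) does baked(b,l) hold.
Restrictor pairs — does the scope hold? (b1,l5):fails  (b2,l5):holds  (b2,l6):fails  (b3,l1):fails  (b4,l4):fails  (b4,l5):fails  (b4,l6):fails  (b4,l7):holds  (b5,l3):fails  (b6,l2):holds
Scope holds for 3 pair(s), so the sentence is false.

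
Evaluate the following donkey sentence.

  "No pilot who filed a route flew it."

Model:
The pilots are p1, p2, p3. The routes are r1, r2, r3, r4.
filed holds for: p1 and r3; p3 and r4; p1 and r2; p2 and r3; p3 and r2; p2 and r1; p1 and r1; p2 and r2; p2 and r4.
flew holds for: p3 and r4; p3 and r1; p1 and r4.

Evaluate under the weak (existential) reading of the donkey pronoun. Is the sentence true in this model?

"it" takes "a route" as antecedent — a donkey pronoun bound across the clause boundary.
Truth condition: for no (p,r) with filed(p,r) does flew(p,r) hold.
Restrictor pairs — does the scope hold? (p1,r1):fails  (p1,r2):fails  (p1,r3):fails  (p2,r1):fails  (p2,r2):fails  (p2,r3):fails  (p2,r4):fails  (p3,r2):fails  (p3,r4):holds
Scope holds for 1 pair(s), so the sentence is false.

False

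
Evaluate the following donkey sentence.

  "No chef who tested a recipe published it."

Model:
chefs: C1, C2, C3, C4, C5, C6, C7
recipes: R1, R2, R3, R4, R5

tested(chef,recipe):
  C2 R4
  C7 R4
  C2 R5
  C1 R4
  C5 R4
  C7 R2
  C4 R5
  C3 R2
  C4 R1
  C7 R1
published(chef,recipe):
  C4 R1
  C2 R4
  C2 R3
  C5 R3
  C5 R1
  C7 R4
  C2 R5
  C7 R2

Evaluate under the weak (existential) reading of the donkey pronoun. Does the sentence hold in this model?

False

"it" takes "a recipe" as antecedent — a donkey pronoun bound across the clause boundary.
Truth condition: for no (c,r) with tested(c,r) does published(c,r) hold.
Restrictor pairs — does the scope hold? (C1,R4):fails  (C2,R4):holds  (C2,R5):holds  (C3,R2):fails  (C4,R1):holds  (C4,R5):fails  (C5,R4):fails  (C7,R1):fails  (C7,R2):holds  (C7,R4):holds
Scope holds for 5 pair(s), so the sentence is false.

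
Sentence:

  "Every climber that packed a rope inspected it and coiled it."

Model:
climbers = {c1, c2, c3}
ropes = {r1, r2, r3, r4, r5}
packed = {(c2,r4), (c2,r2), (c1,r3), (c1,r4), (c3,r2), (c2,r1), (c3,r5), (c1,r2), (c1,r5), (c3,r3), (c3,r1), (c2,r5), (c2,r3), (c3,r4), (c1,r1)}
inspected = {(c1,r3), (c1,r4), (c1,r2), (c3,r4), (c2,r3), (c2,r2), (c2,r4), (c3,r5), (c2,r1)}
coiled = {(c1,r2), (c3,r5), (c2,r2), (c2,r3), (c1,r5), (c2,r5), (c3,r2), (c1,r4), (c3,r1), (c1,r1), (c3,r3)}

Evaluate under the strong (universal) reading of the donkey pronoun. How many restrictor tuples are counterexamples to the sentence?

"it" takes "a rope" as antecedent — a donkey pronoun bound across the clause boundary.
Strong reading: for every (c,r) with packed(c,r), inspected(c,r) ∧ coiled(c,r).
Restrictor pairs: (c1,r1) ✗  (c1,r2) ✓  (c1,r3) ✗  (c1,r4) ✓  (c1,r5) ✗  (c2,r1) ✗  (c2,r2) ✓  (c2,r3) ✓  (c2,r4) ✗  (c2,r5) ✗  (c3,r1) ✗  (c3,r2) ✗  (c3,r3) ✗  (c3,r4) ✗  (c3,r5) ✓
Counterexamples (restrictor pairs failing the scope): 10.

10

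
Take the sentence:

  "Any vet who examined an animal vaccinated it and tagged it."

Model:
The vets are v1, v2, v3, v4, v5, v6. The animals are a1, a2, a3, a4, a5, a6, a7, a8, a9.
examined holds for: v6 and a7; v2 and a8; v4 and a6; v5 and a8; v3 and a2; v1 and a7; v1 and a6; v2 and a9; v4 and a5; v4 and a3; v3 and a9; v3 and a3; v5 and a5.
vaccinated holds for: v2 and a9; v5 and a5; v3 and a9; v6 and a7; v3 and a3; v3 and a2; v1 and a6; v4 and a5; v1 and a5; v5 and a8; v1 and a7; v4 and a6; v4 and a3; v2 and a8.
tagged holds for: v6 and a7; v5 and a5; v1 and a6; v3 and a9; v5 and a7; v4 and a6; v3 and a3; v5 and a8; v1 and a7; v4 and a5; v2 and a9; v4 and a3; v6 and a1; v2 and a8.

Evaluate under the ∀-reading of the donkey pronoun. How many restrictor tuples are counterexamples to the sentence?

1

"it" takes "an animal" as antecedent — a donkey pronoun bound across the clause boundary.
Strong reading: for every (v,a) with examined(v,a), vaccinated(v,a) ∧ tagged(v,a).
Restrictor pairs: (v1,a6) ✓  (v1,a7) ✓  (v2,a8) ✓  (v2,a9) ✓  (v3,a2) ✗  (v3,a3) ✓  (v3,a9) ✓  (v4,a3) ✓  (v4,a5) ✓  (v4,a6) ✓  (v5,a5) ✓  (v5,a8) ✓  (v6,a7) ✓
Counterexamples (restrictor pairs failing the scope): 1.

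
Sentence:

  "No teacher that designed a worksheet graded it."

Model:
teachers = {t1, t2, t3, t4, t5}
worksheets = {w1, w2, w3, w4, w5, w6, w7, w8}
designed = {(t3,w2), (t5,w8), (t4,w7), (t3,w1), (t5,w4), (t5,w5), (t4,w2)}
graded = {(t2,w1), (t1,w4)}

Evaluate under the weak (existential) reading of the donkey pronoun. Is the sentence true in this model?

True

"it" takes "a worksheet" as antecedent — a donkey pronoun bound across the clause boundary.
Truth condition: for no (t,w) with designed(t,w) does graded(t,w) hold.
Restrictor pairs — does the scope hold? (t3,w1):fails  (t3,w2):fails  (t4,w2):fails  (t4,w7):fails  (t5,w4):fails  (t5,w5):fails  (t5,w8):fails
Scope holds for no restrictor pair, so the sentence is true.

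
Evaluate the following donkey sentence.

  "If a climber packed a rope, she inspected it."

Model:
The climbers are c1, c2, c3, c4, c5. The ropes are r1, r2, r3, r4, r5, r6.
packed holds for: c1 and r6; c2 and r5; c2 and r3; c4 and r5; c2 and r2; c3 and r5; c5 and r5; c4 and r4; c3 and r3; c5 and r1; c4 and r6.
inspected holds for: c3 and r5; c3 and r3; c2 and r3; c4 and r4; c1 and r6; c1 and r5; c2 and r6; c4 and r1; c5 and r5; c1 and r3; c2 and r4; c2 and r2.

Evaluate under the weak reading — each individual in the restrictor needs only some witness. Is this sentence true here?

True

"it" takes "a rope" as antecedent — a donkey pronoun bound across the clause boundary.
Weak reading: every climber c with some packed-rope has at least one packed-rope r such that inspected(c,r).
Per climber: c1:✓  c2:✓  c3:✓  c4:✓  c5:✓
Every climber in the restrictor has a witness.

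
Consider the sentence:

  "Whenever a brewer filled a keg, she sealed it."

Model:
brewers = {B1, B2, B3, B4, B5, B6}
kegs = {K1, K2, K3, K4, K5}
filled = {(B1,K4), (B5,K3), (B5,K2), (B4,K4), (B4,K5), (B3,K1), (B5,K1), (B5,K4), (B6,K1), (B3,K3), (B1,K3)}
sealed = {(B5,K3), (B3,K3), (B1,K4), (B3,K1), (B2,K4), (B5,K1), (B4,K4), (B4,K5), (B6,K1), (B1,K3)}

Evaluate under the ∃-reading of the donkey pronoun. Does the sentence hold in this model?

True

"it" takes "a keg" as antecedent — a donkey pronoun bound across the clause boundary.
Weak reading: every brewer b with some filled-keg has at least one filled-keg k such that sealed(b,k).
Per brewer: B1:✓  B3:✓  B4:✓  B5:✓  B6:✓
Every brewer in the restrictor has a witness.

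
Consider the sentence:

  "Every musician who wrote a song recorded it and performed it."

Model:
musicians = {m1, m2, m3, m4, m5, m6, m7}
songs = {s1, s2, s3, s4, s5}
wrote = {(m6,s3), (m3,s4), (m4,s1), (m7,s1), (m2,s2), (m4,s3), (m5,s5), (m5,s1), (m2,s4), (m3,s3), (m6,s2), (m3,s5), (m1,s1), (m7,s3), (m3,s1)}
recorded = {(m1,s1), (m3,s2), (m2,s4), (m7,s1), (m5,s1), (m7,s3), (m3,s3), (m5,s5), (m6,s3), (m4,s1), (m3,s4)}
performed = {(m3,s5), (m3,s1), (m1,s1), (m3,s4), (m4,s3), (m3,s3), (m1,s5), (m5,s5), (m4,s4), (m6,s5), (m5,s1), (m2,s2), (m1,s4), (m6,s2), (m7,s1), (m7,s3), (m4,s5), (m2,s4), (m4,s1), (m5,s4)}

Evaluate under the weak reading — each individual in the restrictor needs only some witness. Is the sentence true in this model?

False

"it" takes "a song" as antecedent — a donkey pronoun bound across the clause boundary.
Weak reading: every musician m with some wrote-song has at least one wrote-song s such that recorded(m,s) ∧ performed(m,s).
Per musician: m1:✓  m2:✓  m3:✓  m4:✓  m5:✓  m6:✗  m7:✓
m6 has no witness among its wrote-songs.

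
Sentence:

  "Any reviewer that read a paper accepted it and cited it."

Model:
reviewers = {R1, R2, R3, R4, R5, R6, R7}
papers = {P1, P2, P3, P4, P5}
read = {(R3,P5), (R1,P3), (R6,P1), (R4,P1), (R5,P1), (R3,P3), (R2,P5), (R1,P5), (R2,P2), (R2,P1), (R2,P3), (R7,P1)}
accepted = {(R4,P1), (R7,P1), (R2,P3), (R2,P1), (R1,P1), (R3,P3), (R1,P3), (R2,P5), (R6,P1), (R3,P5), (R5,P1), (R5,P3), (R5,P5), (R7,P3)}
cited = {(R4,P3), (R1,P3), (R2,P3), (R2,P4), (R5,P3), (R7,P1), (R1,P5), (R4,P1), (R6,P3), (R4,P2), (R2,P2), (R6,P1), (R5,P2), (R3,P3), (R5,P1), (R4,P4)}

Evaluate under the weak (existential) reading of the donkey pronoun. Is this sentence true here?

True

"it" takes "a paper" as antecedent — a donkey pronoun bound across the clause boundary.
Weak reading: every reviewer r with some read-paper has at least one read-paper p such that accepted(r,p) ∧ cited(r,p).
Per reviewer: R1:✓  R2:✓  R3:✓  R4:✓  R5:✓  R6:✓  R7:✓
Every reviewer in the restrictor has a witness.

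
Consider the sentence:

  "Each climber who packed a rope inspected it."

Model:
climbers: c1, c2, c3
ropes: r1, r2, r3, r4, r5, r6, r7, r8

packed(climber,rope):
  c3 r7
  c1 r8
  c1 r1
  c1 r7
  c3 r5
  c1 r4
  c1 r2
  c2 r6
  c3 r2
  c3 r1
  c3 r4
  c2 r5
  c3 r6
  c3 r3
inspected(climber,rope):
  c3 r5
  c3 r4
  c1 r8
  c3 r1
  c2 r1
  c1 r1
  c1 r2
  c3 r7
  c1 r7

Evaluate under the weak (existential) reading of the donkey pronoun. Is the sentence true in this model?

False

"it" takes "a rope" as antecedent — a donkey pronoun bound across the clause boundary.
Weak reading: every climber c with some packed-rope has at least one packed-rope r such that inspected(c,r).
Per climber: c1:✓  c2:✗  c3:✓
c2 has no witness among its packed-ropes.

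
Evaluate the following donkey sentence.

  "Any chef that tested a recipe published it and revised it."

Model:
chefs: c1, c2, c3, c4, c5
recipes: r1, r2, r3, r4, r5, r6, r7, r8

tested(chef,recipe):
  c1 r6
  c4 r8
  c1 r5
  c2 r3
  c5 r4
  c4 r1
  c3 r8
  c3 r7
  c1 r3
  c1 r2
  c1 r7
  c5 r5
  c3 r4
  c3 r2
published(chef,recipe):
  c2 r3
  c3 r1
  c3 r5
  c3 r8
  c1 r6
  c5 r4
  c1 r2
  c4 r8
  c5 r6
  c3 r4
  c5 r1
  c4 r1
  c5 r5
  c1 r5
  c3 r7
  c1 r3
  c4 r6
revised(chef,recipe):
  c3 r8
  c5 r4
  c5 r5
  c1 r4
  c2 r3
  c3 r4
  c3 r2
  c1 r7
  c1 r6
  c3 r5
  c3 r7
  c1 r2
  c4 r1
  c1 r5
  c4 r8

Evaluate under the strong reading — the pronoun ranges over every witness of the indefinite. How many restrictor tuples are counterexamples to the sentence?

"it" takes "a recipe" as antecedent — a donkey pronoun bound across the clause boundary.
Strong reading: for every (c,r) with tested(c,r), published(c,r) ∧ revised(c,r).
Restrictor pairs: (c1,r2) ✓  (c1,r3) ✗  (c1,r5) ✓  (c1,r6) ✓  (c1,r7) ✗  (c2,r3) ✓  (c3,r2) ✗  (c3,r4) ✓  (c3,r7) ✓  (c3,r8) ✓  (c4,r1) ✓  (c4,r8) ✓  (c5,r4) ✓  (c5,r5) ✓
Counterexamples (restrictor pairs failing the scope): 3.

3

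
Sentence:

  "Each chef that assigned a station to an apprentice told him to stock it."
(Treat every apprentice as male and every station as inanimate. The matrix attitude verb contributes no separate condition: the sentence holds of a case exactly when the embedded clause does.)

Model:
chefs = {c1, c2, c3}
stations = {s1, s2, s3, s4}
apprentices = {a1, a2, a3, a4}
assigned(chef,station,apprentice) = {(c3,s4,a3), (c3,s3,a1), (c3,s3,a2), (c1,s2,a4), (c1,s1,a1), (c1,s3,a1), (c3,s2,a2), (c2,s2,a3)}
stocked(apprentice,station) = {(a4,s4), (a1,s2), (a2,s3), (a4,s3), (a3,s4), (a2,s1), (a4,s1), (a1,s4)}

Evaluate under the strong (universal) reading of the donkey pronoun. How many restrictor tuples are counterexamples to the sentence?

6

"him" takes "an apprentice" as antecedent and "it" takes "a station"; both are donkey pronouns co-varying with the restrictor.
Strong reading: for every (c,s,a) with assigned(c,s,a), stocked(a,s).
Restrictor triples: (c1,s1,a1)→stocked(a1,s1) ✗  (c1,s2,a4)→stocked(a4,s2) ✗  (c1,s3,a1)→stocked(a1,s3) ✗  (c2,s2,a3)→stocked(a3,s2) ✗  (c3,s2,a2)→stocked(a2,s2) ✗  (c3,s3,a1)→stocked(a1,s3) ✗  (c3,s3,a2)→stocked(a2,s3) ✓  (c3,s4,a3)→stocked(a3,s4) ✓
Counterexamples (restrictor triples failing the scope): 6.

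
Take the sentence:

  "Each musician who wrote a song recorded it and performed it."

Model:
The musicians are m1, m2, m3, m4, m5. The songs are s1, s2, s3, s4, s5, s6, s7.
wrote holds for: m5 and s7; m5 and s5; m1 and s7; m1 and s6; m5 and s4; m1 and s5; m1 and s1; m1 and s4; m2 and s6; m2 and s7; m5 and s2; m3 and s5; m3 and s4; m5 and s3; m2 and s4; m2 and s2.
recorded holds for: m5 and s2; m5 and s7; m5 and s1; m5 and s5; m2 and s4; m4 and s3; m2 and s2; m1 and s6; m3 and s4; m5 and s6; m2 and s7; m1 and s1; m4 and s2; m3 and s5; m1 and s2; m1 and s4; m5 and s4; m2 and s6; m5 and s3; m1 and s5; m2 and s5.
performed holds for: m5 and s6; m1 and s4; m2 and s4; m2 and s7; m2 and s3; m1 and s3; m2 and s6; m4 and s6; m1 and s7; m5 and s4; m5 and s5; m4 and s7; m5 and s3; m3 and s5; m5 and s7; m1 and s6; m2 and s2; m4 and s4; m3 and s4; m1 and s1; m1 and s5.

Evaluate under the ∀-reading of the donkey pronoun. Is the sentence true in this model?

False

"it" takes "a song" as antecedent — a donkey pronoun bound across the clause boundary.
Strong reading: for every (m,s) with wrote(m,s), recorded(m,s) ∧ performed(m,s).
Restrictor pairs: (m1,s1) ✓  (m1,s4) ✓  (m1,s5) ✓  (m1,s6) ✓  (m1,s7) ✗  (m2,s2) ✓  (m2,s4) ✓  (m2,s6) ✓  (m2,s7) ✓  (m3,s4) ✓  (m3,s5) ✓  (m5,s2) ✗  (m5,s3) ✓  (m5,s4) ✓  (m5,s5) ✓  (m5,s7) ✓
Counterexample: (m1,s7) is in wrote but fails the scope.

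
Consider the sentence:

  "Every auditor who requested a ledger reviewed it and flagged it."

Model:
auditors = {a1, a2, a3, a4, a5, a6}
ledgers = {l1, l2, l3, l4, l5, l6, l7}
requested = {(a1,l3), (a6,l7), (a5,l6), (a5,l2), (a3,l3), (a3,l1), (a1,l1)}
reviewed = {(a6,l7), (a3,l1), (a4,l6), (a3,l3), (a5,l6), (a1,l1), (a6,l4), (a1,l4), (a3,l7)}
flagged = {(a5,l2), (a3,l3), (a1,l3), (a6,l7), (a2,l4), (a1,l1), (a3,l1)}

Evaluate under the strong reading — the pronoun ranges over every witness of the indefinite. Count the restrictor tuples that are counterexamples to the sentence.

3

"it" takes "a ledger" as antecedent — a donkey pronoun bound across the clause boundary.
Strong reading: for every (a,l) with requested(a,l), reviewed(a,l) ∧ flagged(a,l).
Restrictor pairs: (a1,l1) ✓  (a1,l3) ✗  (a3,l1) ✓  (a3,l3) ✓  (a5,l2) ✗  (a5,l6) ✗  (a6,l7) ✓
Counterexamples (restrictor pairs failing the scope): 3.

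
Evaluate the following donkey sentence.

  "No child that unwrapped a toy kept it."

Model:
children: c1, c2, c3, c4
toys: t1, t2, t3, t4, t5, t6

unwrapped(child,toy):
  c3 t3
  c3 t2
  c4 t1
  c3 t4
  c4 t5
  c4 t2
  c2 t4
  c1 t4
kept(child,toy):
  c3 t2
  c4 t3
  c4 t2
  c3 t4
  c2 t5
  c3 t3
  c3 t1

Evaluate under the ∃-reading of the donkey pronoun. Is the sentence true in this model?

"it" takes "a toy" as antecedent — a donkey pronoun bound across the clause boundary.
Truth condition: for no (c,t) with unwrapped(c,t) does kept(c,t) hold.
Restrictor pairs — does the scope hold? (c1,t4):fails  (c2,t4):fails  (c3,t2):holds  (c3,t3):holds  (c3,t4):holds  (c4,t1):fails  (c4,t2):holds  (c4,t5):fails
Scope holds for 4 pair(s), so the sentence is false.

False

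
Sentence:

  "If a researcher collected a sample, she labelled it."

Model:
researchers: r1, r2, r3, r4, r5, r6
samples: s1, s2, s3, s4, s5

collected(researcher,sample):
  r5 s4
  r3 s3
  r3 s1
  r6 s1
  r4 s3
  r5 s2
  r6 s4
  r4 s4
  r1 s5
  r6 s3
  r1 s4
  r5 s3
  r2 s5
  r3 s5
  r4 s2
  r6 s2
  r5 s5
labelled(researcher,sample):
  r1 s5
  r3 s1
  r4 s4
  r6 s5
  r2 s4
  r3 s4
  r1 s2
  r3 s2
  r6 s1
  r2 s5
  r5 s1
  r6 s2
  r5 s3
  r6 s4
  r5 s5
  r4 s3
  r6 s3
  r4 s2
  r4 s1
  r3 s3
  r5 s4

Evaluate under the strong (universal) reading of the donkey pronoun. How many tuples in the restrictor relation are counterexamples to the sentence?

3

"it" takes "a sample" as antecedent — a donkey pronoun bound across the clause boundary.
Strong reading: for every (r,s) with collected(r,s), labelled(r,s).
Restrictor pairs: (r1,s4) ✗  (r1,s5) ✓  (r2,s5) ✓  (r3,s1) ✓  (r3,s3) ✓  (r3,s5) ✗  (r4,s2) ✓  (r4,s3) ✓  (r4,s4) ✓  (r5,s2) ✗  (r5,s3) ✓  (r5,s4) ✓  (r5,s5) ✓  (r6,s1) ✓  (r6,s2) ✓  (r6,s3) ✓  (r6,s4) ✓
Counterexamples (restrictor pairs failing the scope): 3.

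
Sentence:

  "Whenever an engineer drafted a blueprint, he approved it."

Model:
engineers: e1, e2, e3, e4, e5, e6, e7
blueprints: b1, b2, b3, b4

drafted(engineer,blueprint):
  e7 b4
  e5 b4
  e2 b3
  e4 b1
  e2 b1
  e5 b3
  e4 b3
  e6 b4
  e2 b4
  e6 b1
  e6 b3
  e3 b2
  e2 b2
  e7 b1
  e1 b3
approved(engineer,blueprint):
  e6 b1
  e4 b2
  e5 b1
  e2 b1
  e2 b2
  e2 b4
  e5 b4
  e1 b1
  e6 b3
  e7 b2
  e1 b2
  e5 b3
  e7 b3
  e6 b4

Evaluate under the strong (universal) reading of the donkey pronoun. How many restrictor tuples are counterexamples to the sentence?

7

"it" takes "a blueprint" as antecedent — a donkey pronoun bound across the clause boundary.
Strong reading: for every (e,b) with drafted(e,b), approved(e,b).
Restrictor pairs: (e1,b3) ✗  (e2,b1) ✓  (e2,b2) ✓  (e2,b3) ✗  (e2,b4) ✓  (e3,b2) ✗  (e4,b1) ✗  (e4,b3) ✗  (e5,b3) ✓  (e5,b4) ✓  (e6,b1) ✓  (e6,b3) ✓  (e6,b4) ✓  (e7,b1) ✗  (e7,b4) ✗
Counterexamples (restrictor pairs failing the scope): 7.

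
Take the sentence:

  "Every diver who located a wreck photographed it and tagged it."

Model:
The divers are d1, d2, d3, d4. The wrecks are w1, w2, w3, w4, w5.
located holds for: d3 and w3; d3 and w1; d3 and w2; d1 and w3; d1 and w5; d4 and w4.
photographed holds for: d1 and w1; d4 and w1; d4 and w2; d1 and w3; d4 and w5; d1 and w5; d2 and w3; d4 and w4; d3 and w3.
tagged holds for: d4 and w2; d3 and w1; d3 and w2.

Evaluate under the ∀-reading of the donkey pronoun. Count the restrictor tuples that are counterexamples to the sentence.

6

"it" takes "a wreck" as antecedent — a donkey pronoun bound across the clause boundary.
Strong reading: for every (d,w) with located(d,w), photographed(d,w) ∧ tagged(d,w).
Restrictor pairs: (d1,w3) ✗  (d1,w5) ✗  (d3,w1) ✗  (d3,w2) ✗  (d3,w3) ✗  (d4,w4) ✗
Counterexamples (restrictor pairs failing the scope): 6.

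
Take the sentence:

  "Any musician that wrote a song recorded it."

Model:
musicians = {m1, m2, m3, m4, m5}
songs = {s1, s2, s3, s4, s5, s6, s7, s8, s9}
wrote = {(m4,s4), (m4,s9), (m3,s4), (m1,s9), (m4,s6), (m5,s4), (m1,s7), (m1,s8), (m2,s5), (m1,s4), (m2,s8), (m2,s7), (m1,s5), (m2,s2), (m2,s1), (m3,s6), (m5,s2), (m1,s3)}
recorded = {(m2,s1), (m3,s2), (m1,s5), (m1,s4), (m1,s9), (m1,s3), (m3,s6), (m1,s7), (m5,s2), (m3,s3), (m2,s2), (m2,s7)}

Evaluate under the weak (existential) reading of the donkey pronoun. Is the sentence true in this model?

False

"it" takes "a song" as antecedent — a donkey pronoun bound across the clause boundary.
Weak reading: every musician m with some wrote-song has at least one wrote-song s such that recorded(m,s).
Per musician: m1:✓  m2:✓  m3:✓  m4:✗  m5:✓
m4 has no witness among its wrote-songs.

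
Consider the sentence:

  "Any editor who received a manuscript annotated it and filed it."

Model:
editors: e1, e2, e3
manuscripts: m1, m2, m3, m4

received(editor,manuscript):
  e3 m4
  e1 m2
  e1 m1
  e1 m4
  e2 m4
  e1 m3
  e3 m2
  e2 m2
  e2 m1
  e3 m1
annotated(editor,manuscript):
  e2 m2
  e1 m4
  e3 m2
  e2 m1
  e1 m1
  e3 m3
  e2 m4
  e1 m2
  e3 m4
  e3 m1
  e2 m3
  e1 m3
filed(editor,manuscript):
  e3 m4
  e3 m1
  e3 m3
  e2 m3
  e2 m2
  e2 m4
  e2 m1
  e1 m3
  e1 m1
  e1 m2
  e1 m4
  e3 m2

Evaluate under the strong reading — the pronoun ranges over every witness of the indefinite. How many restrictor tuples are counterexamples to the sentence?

"it" takes "a manuscript" as antecedent — a donkey pronoun bound across the clause boundary.
Strong reading: for every (e,m) with received(e,m), annotated(e,m) ∧ filed(e,m).
Restrictor pairs: (e1,m1) ✓  (e1,m2) ✓  (e1,m3) ✓  (e1,m4) ✓  (e2,m1) ✓  (e2,m2) ✓  (e2,m4) ✓  (e3,m1) ✓  (e3,m2) ✓  (e3,m4) ✓
Counterexamples (restrictor pairs failing the scope): 0.

0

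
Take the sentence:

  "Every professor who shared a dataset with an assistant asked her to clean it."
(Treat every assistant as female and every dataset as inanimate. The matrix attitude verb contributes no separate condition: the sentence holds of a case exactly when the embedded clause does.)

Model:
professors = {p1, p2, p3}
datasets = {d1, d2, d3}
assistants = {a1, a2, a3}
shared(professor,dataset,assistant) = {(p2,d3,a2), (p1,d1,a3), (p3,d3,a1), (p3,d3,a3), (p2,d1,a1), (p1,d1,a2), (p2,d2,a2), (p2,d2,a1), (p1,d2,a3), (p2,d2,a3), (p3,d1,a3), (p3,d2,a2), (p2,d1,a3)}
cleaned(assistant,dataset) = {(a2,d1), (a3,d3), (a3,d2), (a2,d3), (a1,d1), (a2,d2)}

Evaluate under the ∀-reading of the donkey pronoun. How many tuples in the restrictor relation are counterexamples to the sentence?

"her" takes "an assistant" as antecedent and "it" takes "a dataset"; both are donkey pronouns co-varying with the restrictor.
Strong reading: for every (p,d,a) with shared(p,d,a), cleaned(a,d).
Restrictor triples: (p1,d1,a2)→cleaned(a2,d1) ✓  (p1,d1,a3)→cleaned(a3,d1) ✗  (p1,d2,a3)→cleaned(a3,d2) ✓  (p2,d1,a1)→cleaned(a1,d1) ✓  (p2,d1,a3)→cleaned(a3,d1) ✗  (p2,d2,a1)→cleaned(a1,d2) ✗  (p2,d2,a2)→cleaned(a2,d2) ✓  (p2,d2,a3)→cleaned(a3,d2) ✓  (p2,d3,a2)→cleaned(a2,d3) ✓  (p3,d1,a3)→cleaned(a3,d1) ✗  (p3,d2,a2)→cleaned(a2,d2) ✓  (p3,d3,a1)→cleaned(a1,d3) ✗  (p3,d3,a3)→cleaned(a3,d3) ✓
Counterexamples (restrictor triples failing the scope): 5.

5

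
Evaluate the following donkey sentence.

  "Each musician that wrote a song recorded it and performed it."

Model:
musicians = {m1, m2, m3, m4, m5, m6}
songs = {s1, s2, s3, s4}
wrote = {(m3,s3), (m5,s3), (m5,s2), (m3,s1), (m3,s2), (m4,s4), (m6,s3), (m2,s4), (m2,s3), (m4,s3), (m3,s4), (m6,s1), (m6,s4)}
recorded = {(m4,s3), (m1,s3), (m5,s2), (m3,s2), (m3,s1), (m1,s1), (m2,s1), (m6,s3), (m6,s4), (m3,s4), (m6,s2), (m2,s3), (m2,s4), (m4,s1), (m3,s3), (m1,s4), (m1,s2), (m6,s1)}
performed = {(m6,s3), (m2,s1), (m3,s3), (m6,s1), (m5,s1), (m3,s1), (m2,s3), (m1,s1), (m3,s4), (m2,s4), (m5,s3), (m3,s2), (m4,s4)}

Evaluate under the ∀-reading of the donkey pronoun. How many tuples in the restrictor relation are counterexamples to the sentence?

"it" takes "a song" as antecedent — a donkey pronoun bound across the clause boundary.
Strong reading: for every (m,s) with wrote(m,s), recorded(m,s) ∧ performed(m,s).
Restrictor pairs: (m2,s3) ✓  (m2,s4) ✓  (m3,s1) ✓  (m3,s2) ✓  (m3,s3) ✓  (m3,s4) ✓  (m4,s3) ✗  (m4,s4) ✗  (m5,s2) ✗  (m5,s3) ✗  (m6,s1) ✓  (m6,s3) ✓  (m6,s4) ✗
Counterexamples (restrictor pairs failing the scope): 5.

5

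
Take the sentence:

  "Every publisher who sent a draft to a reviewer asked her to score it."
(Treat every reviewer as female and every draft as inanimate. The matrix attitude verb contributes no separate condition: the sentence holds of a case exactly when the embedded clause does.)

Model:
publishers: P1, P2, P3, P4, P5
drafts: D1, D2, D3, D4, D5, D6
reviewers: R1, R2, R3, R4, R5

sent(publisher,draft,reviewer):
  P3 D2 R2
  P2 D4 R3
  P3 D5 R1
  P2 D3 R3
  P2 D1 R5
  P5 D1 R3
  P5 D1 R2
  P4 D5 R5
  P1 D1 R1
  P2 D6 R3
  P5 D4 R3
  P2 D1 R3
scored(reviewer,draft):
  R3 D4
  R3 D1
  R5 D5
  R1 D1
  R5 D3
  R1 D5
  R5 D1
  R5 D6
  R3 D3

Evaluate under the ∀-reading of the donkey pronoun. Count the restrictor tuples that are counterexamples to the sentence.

"her" takes "a reviewer" as antecedent and "it" takes "a draft"; both are donkey pronouns co-varying with the restrictor.
Strong reading: for every (p,d,r) with sent(p,d,r), scored(r,d).
Restrictor triples: (P1,D1,R1)→scored(R1,D1) ✓  (P2,D1,R3)→scored(R3,D1) ✓  (P2,D1,R5)→scored(R5,D1) ✓  (P2,D3,R3)→scored(R3,D3) ✓  (P2,D4,R3)→scored(R3,D4) ✓  (P2,D6,R3)→scored(R3,D6) ✗  (P3,D2,R2)→scored(R2,D2) ✗  (P3,D5,R1)→scored(R1,D5) ✓  (P4,D5,R5)→scored(R5,D5) ✓  (P5,D1,R2)→scored(R2,D1) ✗  (P5,D1,R3)→scored(R3,D1) ✓  (P5,D4,R3)→scored(R3,D4) ✓
Counterexamples (restrictor triples failing the scope): 3.

3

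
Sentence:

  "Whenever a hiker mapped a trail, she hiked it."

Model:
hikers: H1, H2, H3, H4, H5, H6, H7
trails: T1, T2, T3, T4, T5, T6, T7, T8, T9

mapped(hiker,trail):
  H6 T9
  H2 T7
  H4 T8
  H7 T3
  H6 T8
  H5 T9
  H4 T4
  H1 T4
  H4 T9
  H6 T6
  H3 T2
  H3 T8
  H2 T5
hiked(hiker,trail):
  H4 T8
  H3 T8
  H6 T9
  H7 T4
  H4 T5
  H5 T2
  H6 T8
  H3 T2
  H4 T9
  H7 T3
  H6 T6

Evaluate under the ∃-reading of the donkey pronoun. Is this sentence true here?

"it" takes "a trail" as antecedent — a donkey pronoun bound across the clause boundary.
Weak reading: every hiker h with some mapped-trail has at least one mapped-trail t such that hiked(h,t).
Per hiker: H1:✗  H2:✗  H3:✓  H4:✓  H5:✗  H6:✓  H7:✓
H1 has no witness among its mapped-trails.

False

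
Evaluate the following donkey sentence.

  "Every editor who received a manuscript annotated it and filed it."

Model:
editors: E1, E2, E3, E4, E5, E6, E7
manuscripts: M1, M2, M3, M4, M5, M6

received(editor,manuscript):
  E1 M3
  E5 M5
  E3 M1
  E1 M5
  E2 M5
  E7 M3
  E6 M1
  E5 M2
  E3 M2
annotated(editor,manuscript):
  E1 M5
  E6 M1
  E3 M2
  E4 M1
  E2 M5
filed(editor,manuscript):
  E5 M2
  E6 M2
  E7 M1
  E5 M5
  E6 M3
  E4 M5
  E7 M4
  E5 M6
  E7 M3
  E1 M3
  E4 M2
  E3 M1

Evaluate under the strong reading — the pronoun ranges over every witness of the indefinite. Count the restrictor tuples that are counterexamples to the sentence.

9

"it" takes "a manuscript" as antecedent — a donkey pronoun bound across the clause boundary.
Strong reading: for every (e,m) with received(e,m), annotated(e,m) ∧ filed(e,m).
Restrictor pairs: (E1,M3) ✗  (E1,M5) ✗  (E2,M5) ✗  (E3,M1) ✗  (E3,M2) ✗  (E5,M2) ✗  (E5,M5) ✗  (E6,M1) ✗  (E7,M3) ✗
Counterexamples (restrictor pairs failing the scope): 9.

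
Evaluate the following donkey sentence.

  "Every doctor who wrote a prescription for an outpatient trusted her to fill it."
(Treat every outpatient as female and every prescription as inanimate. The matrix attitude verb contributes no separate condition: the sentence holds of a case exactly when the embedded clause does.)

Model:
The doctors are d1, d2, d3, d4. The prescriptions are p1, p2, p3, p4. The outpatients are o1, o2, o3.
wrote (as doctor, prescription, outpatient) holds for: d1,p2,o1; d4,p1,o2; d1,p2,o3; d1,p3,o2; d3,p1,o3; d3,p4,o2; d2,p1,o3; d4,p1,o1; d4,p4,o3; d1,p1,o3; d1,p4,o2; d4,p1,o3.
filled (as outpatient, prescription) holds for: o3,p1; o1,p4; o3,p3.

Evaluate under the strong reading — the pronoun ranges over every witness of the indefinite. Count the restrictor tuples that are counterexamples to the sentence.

"her" takes "an outpatient" as antecedent and "it" takes "a prescription"; both are donkey pronouns co-varying with the restrictor.
Strong reading: for every (d,p,o) with wrote(d,p,o), filled(o,p).
Restrictor triples: (d1,p1,o3)→filled(o3,p1) ✓  (d1,p2,o1)→filled(o1,p2) ✗  (d1,p2,o3)→filled(o3,p2) ✗  (d1,p3,o2)→filled(o2,p3) ✗  (d1,p4,o2)→filled(o2,p4) ✗  (d2,p1,o3)→filled(o3,p1) ✓  (d3,p1,o3)→filled(o3,p1) ✓  (d3,p4,o2)→filled(o2,p4) ✗  (d4,p1,o1)→filled(o1,p1) ✗  (d4,p1,o2)→filled(o2,p1) ✗  (d4,p1,o3)→filled(o3,p1) ✓  (d4,p4,o3)→filled(o3,p4) ✗
Counterexamples (restrictor triples failing the scope): 8.

8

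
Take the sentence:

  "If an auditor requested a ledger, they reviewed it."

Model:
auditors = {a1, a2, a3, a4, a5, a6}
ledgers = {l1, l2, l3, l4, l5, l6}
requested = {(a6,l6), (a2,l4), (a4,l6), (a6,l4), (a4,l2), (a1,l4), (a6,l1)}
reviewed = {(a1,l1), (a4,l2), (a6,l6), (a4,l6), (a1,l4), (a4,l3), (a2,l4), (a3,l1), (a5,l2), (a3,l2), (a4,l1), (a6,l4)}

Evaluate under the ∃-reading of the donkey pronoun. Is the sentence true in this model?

True

"it" takes "a ledger" as antecedent — a donkey pronoun bound across the clause boundary.
Weak reading: every auditor a with some requested-ledger has at least one requested-ledger l such that reviewed(a,l).
Per auditor: a1:✓  a2:✓  a4:✓  a6:✓
Every auditor in the restrictor has a witness.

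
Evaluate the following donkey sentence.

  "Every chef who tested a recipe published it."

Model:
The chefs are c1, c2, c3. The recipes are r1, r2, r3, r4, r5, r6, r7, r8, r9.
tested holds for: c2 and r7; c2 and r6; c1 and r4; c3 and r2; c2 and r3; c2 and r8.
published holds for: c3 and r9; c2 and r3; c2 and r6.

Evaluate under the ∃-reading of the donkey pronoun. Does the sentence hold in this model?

False

"it" takes "a recipe" as antecedent — a donkey pronoun bound across the clause boundary.
Weak reading: every chef c with some tested-recipe has at least one tested-recipe r such that published(c,r).
Per chef: c1:✗  c2:✓  c3:✗
c1 has no witness among its tested-recipes.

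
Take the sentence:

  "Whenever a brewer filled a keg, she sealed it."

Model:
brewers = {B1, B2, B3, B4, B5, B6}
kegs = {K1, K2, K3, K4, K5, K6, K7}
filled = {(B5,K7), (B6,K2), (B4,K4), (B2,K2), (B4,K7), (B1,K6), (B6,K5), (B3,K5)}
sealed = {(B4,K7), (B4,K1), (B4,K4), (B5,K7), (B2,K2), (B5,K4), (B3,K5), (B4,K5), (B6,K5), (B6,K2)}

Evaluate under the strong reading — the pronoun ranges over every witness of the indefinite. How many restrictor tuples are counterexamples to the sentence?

1

"it" takes "a keg" as antecedent — a donkey pronoun bound across the clause boundary.
Strong reading: for every (b,k) with filled(b,k), sealed(b,k).
Restrictor pairs: (B1,K6) ✗  (B2,K2) ✓  (B3,K5) ✓  (B4,K4) ✓  (B4,K7) ✓  (B5,K7) ✓  (B6,K2) ✓  (B6,K5) ✓
Counterexamples (restrictor pairs failing the scope): 1.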